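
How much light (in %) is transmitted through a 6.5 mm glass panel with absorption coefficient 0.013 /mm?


Beer-Lambert law: T = exp(-alpha * thickness)
  exponent = -0.013 * 6.5 = -0.0845
  T = exp(-0.0845) = 0.919
  Percentage = 0.919 * 100 = 91.9%

91.9%


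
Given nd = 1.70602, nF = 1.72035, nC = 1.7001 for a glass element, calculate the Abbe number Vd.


Abbe number formula: Vd = (nd - 1) / (nF - nC)
  nd - 1 = 1.70602 - 1 = 0.70602
  nF - nC = 1.72035 - 1.7001 = 0.02025
  Vd = 0.70602 / 0.02025 = 34.87

34.87


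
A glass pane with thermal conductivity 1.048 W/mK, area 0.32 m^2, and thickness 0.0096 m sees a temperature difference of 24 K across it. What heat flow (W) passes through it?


Fourier's law: Q = k * A * dT / t
  Q = 1.048 * 0.32 * 24 / 0.0096
  Q = 8.04864 / 0.0096 = 838.4 W

838.4 W


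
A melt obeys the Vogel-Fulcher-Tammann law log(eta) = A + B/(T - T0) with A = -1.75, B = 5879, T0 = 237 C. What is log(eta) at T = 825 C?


VFT equation: log(eta) = A + B / (T - T0)
  T - T0 = 825 - 237 = 588
  B / (T - T0) = 5879 / 588 = 9.998
  log(eta) = -1.75 + 9.998 = 8.248

8.248


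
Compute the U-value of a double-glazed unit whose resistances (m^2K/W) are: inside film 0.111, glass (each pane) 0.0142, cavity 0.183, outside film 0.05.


Total thermal resistance (series):
  R_total = R_in + R_glass + R_air + R_glass + R_out
  R_total = 0.111 + 0.0142 + 0.183 + 0.0142 + 0.05 = 0.3724 m^2K/W
U-value = 1 / R_total = 1 / 0.3724 = 2.685 W/m^2K

2.685 W/m^2K


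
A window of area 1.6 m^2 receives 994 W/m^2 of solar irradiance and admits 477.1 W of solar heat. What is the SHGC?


Rearrange Q = Area * SHGC * Irradiance:
  SHGC = Q / (Area * Irradiance)
  SHGC = 477.1 / (1.6 * 994) = 0.3

0.3


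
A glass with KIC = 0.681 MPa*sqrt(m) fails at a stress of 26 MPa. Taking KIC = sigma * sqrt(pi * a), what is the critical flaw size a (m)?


Rearrange KIC = sigma * sqrt(pi * a):
  sqrt(pi * a) = KIC / sigma
  sqrt(pi * a) = 0.681 / 26 = 0.026192
  a = (KIC / sigma)^2 / pi
  a = 0.026192^2 / pi = 0.0002184 m

0.0002184 m


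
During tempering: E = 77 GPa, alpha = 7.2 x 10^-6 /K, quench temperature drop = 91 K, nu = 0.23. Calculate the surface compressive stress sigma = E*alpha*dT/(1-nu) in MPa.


Tempering stress: sigma = E * alpha * dT / (1 - nu)
  E (MPa) = 77 * 1000 = 77000
  Numerator = 77000 * (7.2 x 10^-6) * 91 = 50.4504
  Denominator = 1 - 0.23 = 0.77
  sigma = 50.4504 / 0.77 = 65.5 MPa

65.5 MPa


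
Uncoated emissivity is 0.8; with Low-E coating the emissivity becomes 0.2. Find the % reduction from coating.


Percentage reduction = (1 - coated/uncoated) * 100
  Ratio = 0.2 / 0.8 = 0.25
  Reduction = (1 - 0.25) * 100 = 75.0%

75.0%


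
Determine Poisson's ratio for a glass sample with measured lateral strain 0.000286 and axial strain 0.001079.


Poisson's ratio: nu = lateral strain / axial strain
  nu = 0.000286 / 0.001079 = 0.2651

0.2651


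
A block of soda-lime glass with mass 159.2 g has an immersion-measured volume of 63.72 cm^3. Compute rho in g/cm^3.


Use the definition of density:
  rho = mass / volume
  rho = 159.2 / 63.72 = 2.498 g/cm^3

2.498 g/cm^3


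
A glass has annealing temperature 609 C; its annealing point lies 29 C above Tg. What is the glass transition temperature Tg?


Rearrange T_anneal = Tg + offset for Tg:
  Tg = T_anneal - offset = 609 - 29 = 580 C

580 C


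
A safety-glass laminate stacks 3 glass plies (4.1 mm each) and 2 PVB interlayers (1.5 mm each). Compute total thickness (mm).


Total thickness = glass contribution + PVB contribution
  Glass: 3 * 4.1 = 12.3 mm
  PVB: 2 * 1.5 = 3.0 mm
  Total = 12.3 + 3.0 = 15.3 mm

15.3 mm


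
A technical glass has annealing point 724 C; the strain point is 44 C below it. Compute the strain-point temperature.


Strain point = annealing point - difference:
  T_strain = 724 - 44 = 680 C

680 C


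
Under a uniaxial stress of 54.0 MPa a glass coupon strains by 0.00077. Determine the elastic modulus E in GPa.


Young's modulus: E = stress / strain
  E = 54.0 MPa / 0.00077 = 70129.87 MPa
Convert to GPa: 70129.87 / 1000 = 70.13 GPa

70.13 GPa


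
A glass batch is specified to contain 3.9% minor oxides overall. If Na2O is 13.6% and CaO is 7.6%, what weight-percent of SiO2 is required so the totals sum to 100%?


Known pieces sum to 100%:
  SiO2 = 100 - (others + Na2O + CaO)
  SiO2 = 100 - (3.9 + 13.6 + 7.6) = 74.9%

74.9%


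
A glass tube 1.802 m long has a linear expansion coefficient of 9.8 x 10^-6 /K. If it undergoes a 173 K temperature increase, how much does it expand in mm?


Thermal expansion formula: dL = alpha * L0 * dT
  dL = (9.8 x 10^-6) * 1.802 * 173 = 0.00305511 m
Convert to mm: 0.00305511 * 1000 = 3.0551 mm

3.0551 mm


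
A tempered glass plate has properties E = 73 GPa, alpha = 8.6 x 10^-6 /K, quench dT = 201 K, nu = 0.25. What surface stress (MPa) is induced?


Tempering stress: sigma = E * alpha * dT / (1 - nu)
  E (MPa) = 73 * 1000 = 73000
  Numerator = 73000 * (8.6 x 10^-6) * 201 = 126.1878
  Denominator = 1 - 0.25 = 0.75
  sigma = 126.1878 / 0.75 = 168.3 MPa

168.3 MPa


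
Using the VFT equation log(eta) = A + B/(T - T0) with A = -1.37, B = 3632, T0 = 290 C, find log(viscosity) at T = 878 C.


VFT equation: log(eta) = A + B / (T - T0)
  T - T0 = 878 - 290 = 588
  B / (T - T0) = 3632 / 588 = 6.177
  log(eta) = -1.37 + 6.177 = 4.807

4.807


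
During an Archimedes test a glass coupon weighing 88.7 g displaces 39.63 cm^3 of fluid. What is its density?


Use the definition of density:
  rho = mass / volume
  rho = 88.7 / 39.63 = 2.238 g/cm^3

2.238 g/cm^3


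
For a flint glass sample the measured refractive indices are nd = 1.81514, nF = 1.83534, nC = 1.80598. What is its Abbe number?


Abbe number formula: Vd = (nd - 1) / (nF - nC)
  nd - 1 = 1.81514 - 1 = 0.81514
  nF - nC = 1.83534 - 1.80598 = 0.02936
  Vd = 0.81514 / 0.02936 = 27.76

27.76


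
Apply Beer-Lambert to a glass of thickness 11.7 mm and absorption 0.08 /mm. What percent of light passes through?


Beer-Lambert law: T = exp(-alpha * thickness)
  exponent = -0.08 * 11.7 = -0.936
  T = exp(-0.936) = 0.3922
  Percentage = 0.3922 * 100 = 39.22%

39.22%


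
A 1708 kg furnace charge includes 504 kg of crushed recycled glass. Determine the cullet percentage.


Cullet ratio = (cullet mass / total batch mass) * 100
  Ratio = 504 / 1708 * 100 = 29.51%

29.51%


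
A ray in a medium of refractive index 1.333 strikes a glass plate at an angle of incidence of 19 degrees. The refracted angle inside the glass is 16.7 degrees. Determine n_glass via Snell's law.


Apply Snell's law: n1 * sin(theta1) = n2 * sin(theta2)
  n2 = n1 * sin(theta1) / sin(theta2)
  sin(19) = 0.325568
  sin(16.7) = 0.287361
  n2 = 1.333 * 0.325568 / 0.287361 = 1.5102

1.5102


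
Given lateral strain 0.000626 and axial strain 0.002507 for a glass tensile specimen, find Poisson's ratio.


Poisson's ratio: nu = lateral strain / axial strain
  nu = 0.000626 / 0.002507 = 0.2497

0.2497


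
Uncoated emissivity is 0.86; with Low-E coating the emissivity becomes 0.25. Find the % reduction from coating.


Percentage reduction = (1 - coated/uncoated) * 100
  Ratio = 0.25 / 0.86 = 0.2907
  Reduction = (1 - 0.2907) * 100 = 70.9%

70.9%


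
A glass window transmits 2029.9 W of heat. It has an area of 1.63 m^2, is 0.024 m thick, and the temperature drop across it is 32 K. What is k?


Fourier's law rearranged: k = Q * t / (A * dT)
  Numerator = 2029.9 * 0.024 = 48.7176
  Denominator = 1.63 * 32 = 52.16
  k = 48.7176 / 52.16 = 0.934 W/mK

0.934 W/mK


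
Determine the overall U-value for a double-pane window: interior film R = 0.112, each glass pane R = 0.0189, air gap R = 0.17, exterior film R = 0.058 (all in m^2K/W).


Total thermal resistance (series):
  R_total = R_in + R_glass + R_air + R_glass + R_out
  R_total = 0.112 + 0.0189 + 0.17 + 0.0189 + 0.058 = 0.3778 m^2K/W
U-value = 1 / R_total = 1 / 0.3778 = 2.647 W/m^2K

2.647 W/m^2K


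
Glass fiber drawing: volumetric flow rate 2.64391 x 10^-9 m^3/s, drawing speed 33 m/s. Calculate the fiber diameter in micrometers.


Cross-sectional area from continuity:
  A = Q / v = 2.64391 x 10^-9 / 33 = 8.011848 x 10^-11 m^2
Diameter from circular cross-section:
  d = sqrt(4A / pi) * 10^6 (m -> um)
  d = sqrt(4 * 8.011848 x 10^-11 / pi) * 10^6 = 10.1 um

10.1 um


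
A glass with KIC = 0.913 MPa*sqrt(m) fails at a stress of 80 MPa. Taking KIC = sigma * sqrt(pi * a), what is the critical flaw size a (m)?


Rearrange KIC = sigma * sqrt(pi * a):
  sqrt(pi * a) = KIC / sigma
  sqrt(pi * a) = 0.913 / 80 = 0.011413
  a = (KIC / sigma)^2 / pi
  a = 0.011413^2 / pi = 0.0000415 m

0.0000415 m


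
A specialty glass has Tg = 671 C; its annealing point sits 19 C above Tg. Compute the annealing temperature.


The annealing temperature is Tg plus the offset:
  T_anneal = 671 + 19 = 690 C

690 C


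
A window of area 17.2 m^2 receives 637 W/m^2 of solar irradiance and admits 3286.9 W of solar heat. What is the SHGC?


Rearrange Q = Area * SHGC * Irradiance:
  SHGC = Q / (Area * Irradiance)
  SHGC = 3286.9 / (17.2 * 637) = 0.3

0.3


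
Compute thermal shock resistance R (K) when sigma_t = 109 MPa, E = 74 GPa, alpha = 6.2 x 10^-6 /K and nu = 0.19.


Thermal shock resistance: R = sigma * (1 - nu) / (E * alpha)
  Numerator = 109 * (1 - 0.19) = 88.29
  Denominator = 74 * 1000 * (6.2 x 10^-6) = 0.4588
  R = 88.29 / 0.4588 = 192.4 K

192.4 K


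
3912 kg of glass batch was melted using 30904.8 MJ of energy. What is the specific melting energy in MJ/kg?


Rearrange E = m * s for s:
  s = E / m
  s = 30904.8 / 3912 = 7.9 MJ/kg

7.9 MJ/kg


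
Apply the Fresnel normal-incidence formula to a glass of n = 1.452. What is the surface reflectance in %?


Fresnel reflectance at normal incidence:
  R = ((n - 1)/(n + 1))^2
  (n - 1)/(n + 1) = (1.452 - 1)/(1.452 + 1) = 0.184339
  R = 0.184339^2 = 0.0339809
  R(%) = 0.0339809 * 100 = 3.398%

3.398%


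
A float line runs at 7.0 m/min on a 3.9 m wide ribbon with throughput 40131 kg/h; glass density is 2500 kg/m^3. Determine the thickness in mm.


Ribbon cross-section from mass balance:
  Volume rate = throughput / density = 40131 / 2500 = 16.0524 m^3/h
  thickness = volume rate / (speed * 60 * width), i.e.
  thickness = throughput / (60 * speed * width * density) * 1000
  thickness = 40131 / (60 * 7.0 * 3.9 * 2500) * 1000 = 9.8 mm

9.8 mm


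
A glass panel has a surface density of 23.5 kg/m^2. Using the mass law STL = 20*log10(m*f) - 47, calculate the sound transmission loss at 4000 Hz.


Mass law: STL = 20 * log10(m * f) - 47
  m * f = 23.5 * 4000 = 94000
  log10(94000) = 4.97313
  STL = 20 * 4.97313 - 47 = 99.4626 - 47 = 52.5 dB

52.5 dB


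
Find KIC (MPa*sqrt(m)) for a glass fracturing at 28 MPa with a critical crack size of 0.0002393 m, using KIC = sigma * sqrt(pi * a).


Fracture toughness: KIC = sigma * sqrt(pi * a)
  pi * a = pi * 0.0002393 = 0.000751783
  sqrt(pi * a) = 0.027419
  KIC = 28 * 0.027419 = 0.768 MPa*sqrt(m)

0.768 MPa*sqrt(m)


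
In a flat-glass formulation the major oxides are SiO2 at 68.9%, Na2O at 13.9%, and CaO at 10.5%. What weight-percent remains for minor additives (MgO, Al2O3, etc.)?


Sum the three major oxides:
  SiO2 + Na2O + CaO = 68.9 + 13.9 + 10.5 = 93.3%
Subtract from 100%:
  Others = 100 - 93.3 = 6.7%

6.7%


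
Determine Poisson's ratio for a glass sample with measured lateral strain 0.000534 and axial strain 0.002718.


Poisson's ratio: nu = lateral strain / axial strain
  nu = 0.000534 / 0.002718 = 0.1965

0.1965


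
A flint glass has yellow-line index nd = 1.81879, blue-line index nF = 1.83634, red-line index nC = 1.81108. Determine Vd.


Abbe number formula: Vd = (nd - 1) / (nF - nC)
  nd - 1 = 1.81879 - 1 = 0.81879
  nF - nC = 1.83634 - 1.81108 = 0.02526
  Vd = 0.81879 / 0.02526 = 32.41

32.41


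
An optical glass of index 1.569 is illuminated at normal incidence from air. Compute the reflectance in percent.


Fresnel reflectance at normal incidence:
  R = ((n - 1)/(n + 1))^2
  (n - 1)/(n + 1) = (1.569 - 1)/(1.569 + 1) = 0.221487
  R = 0.221487^2 = 0.0490565
  R(%) = 0.0490565 * 100 = 4.906%

4.906%


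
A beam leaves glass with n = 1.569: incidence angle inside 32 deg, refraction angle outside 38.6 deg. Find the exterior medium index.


Apply Snell's law: n1 * sin(theta1) = n2 * sin(theta2)
  n2 = n1 * sin(theta1) / sin(theta2)
  sin(32) = 0.529919
  sin(38.6) = 0.62388
  n2 = 1.569 * 0.529919 / 0.62388 = 1.3327

1.3327


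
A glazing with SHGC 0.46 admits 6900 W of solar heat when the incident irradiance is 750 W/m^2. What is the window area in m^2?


Rearrange Q = Area * SHGC * Irradiance:
  Area = Q / (SHGC * Irradiance)
  Area = 6900 / (0.46 * 750) = 20.0 m^2

20.0 m^2


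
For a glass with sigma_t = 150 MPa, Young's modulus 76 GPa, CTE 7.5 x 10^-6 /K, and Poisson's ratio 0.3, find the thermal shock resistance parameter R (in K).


Thermal shock resistance: R = sigma * (1 - nu) / (E * alpha)
  Numerator = 150 * (1 - 0.3) = 105.0
  Denominator = 76 * 1000 * (7.5 x 10^-6) = 0.57
  R = 105.0 / 0.57 = 184.2 K

184.2 K


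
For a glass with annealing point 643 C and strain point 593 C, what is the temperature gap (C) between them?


Gap = T_anneal - T_strain:
  gap = 643 - 593 = 50 C

50 C


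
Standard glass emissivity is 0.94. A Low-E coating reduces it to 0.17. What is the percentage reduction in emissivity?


Percentage reduction = (1 - coated/uncoated) * 100
  Ratio = 0.17 / 0.94 = 0.1809
  Reduction = (1 - 0.1809) * 100 = 81.9%

81.9%


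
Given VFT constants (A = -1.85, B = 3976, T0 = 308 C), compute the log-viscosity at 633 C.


VFT equation: log(eta) = A + B / (T - T0)
  T - T0 = 633 - 308 = 325
  B / (T - T0) = 3976 / 325 = 12.234
  log(eta) = -1.85 + 12.234 = 10.384

10.384


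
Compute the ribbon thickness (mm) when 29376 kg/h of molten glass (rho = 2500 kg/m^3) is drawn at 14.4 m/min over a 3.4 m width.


Ribbon cross-section from mass balance:
  Volume rate = throughput / density = 29376 / 2500 = 11.7504 m^3/h
  thickness = volume rate / (speed * 60 * width), i.e.
  thickness = throughput / (60 * speed * width * density) * 1000
  thickness = 29376 / (60 * 14.4 * 3.4 * 2500) * 1000 = 4.0 mm

4.0 mm


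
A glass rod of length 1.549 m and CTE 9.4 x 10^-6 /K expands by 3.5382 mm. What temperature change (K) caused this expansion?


Rearrange dL = alpha * L0 * dT for dT:
  dT = dL / (alpha * L0)
  dL (m) = 3.5382 / 1000 = 0.0035382
  dT = 0.0035382 / ((9.4 x 10^-6) * 1.549) = 243.0 K

243.0 K


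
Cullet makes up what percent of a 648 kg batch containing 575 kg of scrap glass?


Cullet ratio = (cullet mass / total batch mass) * 100
  Ratio = 575 / 648 * 100 = 88.73%

88.73%


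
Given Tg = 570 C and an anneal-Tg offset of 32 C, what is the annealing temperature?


The annealing temperature is Tg plus the offset:
  T_anneal = 570 + 32 = 602 C

602 C


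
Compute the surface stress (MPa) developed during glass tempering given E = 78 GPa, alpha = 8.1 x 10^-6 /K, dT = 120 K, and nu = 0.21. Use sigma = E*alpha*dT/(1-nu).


Tempering stress: sigma = E * alpha * dT / (1 - nu)
  E (MPa) = 78 * 1000 = 78000
  Numerator = 78000 * (8.1 x 10^-6) * 120 = 75.816
  Denominator = 1 - 0.21 = 0.79
  sigma = 75.816 / 0.79 = 96.0 MPa

96.0 MPa


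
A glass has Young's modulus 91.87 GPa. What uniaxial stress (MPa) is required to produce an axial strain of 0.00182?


Rearrange E = sigma / epsilon:
  sigma = E * epsilon
  E (MPa) = 91.87 * 1000 = 91870
  sigma = 91870 * 0.00182 = 167.2 MPa

167.2 MPa


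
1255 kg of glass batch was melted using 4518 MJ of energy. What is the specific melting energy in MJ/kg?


Rearrange E = m * s for s:
  s = E / m
  s = 4518 / 1255 = 3.6 MJ/kg

3.6 MJ/kg


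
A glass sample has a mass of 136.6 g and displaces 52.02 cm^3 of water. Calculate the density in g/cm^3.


Use the definition of density:
  rho = mass / volume
  rho = 136.6 / 52.02 = 2.626 g/cm^3

2.626 g/cm^3


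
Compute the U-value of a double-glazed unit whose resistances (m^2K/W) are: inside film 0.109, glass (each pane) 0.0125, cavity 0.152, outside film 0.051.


Total thermal resistance (series):
  R_total = R_in + R_glass + R_air + R_glass + R_out
  R_total = 0.109 + 0.0125 + 0.152 + 0.0125 + 0.051 = 0.337 m^2K/W
U-value = 1 / R_total = 1 / 0.337 = 2.967 W/m^2K

2.967 W/m^2K


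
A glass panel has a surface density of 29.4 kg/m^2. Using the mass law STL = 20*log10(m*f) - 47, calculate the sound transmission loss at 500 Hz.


Mass law: STL = 20 * log10(m * f) - 47
  m * f = 29.4 * 500 = 14700
  log10(14700) = 4.16732
  STL = 20 * 4.16732 - 47 = 83.3464 - 47 = 36.3 dB

36.3 dB


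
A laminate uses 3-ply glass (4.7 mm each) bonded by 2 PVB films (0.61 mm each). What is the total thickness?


Total thickness = glass contribution + PVB contribution
  Glass: 3 * 4.7 = 14.1 mm
  PVB: 2 * 0.61 = 1.22 mm
  Total = 14.1 + 1.22 = 15.32 mm

15.32 mm


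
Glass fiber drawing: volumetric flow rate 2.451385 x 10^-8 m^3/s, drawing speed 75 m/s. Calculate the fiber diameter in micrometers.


Cross-sectional area from continuity:
  A = Q / v = 2.451385 x 10^-8 / 75 = 3.268513 x 10^-10 m^2
Diameter from circular cross-section:
  d = sqrt(4A / pi) * 10^6 (m -> um)
  d = sqrt(4 * 3.268513 x 10^-10 / pi) * 10^6 = 20.4 um

20.4 um


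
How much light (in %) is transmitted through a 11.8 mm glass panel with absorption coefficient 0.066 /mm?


Beer-Lambert law: T = exp(-alpha * thickness)
  exponent = -0.066 * 11.8 = -0.7788
  T = exp(-0.7788) = 0.459
  Percentage = 0.459 * 100 = 45.9%

45.9%


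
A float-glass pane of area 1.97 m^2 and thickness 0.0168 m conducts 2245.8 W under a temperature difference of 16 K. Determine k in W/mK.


Fourier's law rearranged: k = Q * t / (A * dT)
  Numerator = 2245.8 * 0.0168 = 37.72944
  Denominator = 1.97 * 16 = 31.52
  k = 37.72944 / 31.52 = 1.197 W/mK

1.197 W/mK


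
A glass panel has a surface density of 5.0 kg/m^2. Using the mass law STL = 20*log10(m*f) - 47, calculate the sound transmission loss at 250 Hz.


Mass law: STL = 20 * log10(m * f) - 47
  m * f = 5.0 * 250 = 1250
  log10(1250) = 3.09691
  STL = 20 * 3.09691 - 47 = 61.9382 - 47 = 14.9 dB

14.9 dB


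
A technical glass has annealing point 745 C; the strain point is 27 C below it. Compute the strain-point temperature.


Strain point = annealing point - difference:
  T_strain = 745 - 27 = 718 C

718 C


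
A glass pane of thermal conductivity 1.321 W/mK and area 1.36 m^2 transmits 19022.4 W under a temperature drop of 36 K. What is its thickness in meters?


Fourier's law: t = k * A * dT / Q
  t = 1.321 * 1.36 * 36 / 19022.4
  t = 64.67616 / 19022.4 = 0.0034 m

0.0034 m


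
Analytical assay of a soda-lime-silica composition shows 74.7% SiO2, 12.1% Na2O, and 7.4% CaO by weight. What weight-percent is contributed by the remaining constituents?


Sum the three major oxides:
  SiO2 + Na2O + CaO = 74.7 + 12.1 + 7.4 = 94.2%
Subtract from 100%:
  Others = 100 - 94.2 = 5.8%

5.8%


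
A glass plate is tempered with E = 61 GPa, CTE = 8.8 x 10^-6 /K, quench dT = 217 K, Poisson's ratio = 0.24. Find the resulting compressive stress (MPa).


Tempering stress: sigma = E * alpha * dT / (1 - nu)
  E (MPa) = 61 * 1000 = 61000
  Numerator = 61000 * (8.8 x 10^-6) * 217 = 116.4856
  Denominator = 1 - 0.24 = 0.76
  sigma = 116.4856 / 0.76 = 153.3 MPa

153.3 MPa


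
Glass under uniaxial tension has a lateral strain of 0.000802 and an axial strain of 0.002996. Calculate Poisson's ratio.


Poisson's ratio: nu = lateral strain / axial strain
  nu = 0.000802 / 0.002996 = 0.2677

0.2677


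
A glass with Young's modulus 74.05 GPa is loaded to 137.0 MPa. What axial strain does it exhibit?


Rearrange E = sigma / epsilon:
  epsilon = sigma / E
  E (MPa) = 74.05 * 1000 = 74050
  epsilon = 137.0 / 74050 = 0.00185

0.00185


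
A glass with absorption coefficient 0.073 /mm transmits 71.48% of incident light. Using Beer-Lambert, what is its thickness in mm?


Rearrange T = exp(-alpha * thickness):
  thickness = -ln(T) / alpha
  T = 71.48/100 = 0.7148
  ln(T) = -0.33575
  -ln(T) = 0.33575
  thickness = 0.33575 / 0.073 = 4.6 mm

4.6 mm


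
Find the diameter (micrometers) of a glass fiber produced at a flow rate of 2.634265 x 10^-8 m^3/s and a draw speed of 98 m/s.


Cross-sectional area from continuity:
  A = Q / v = 2.634265 x 10^-8 / 98 = 2.688026 x 10^-10 m^2
Diameter from circular cross-section:
  d = sqrt(4A / pi) * 10^6 (m -> um)
  d = sqrt(4 * 2.688026 x 10^-10 / pi) * 10^6 = 18.5 um

18.5 um


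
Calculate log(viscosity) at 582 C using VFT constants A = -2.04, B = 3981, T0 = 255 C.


VFT equation: log(eta) = A + B / (T - T0)
  T - T0 = 582 - 255 = 327
  B / (T - T0) = 3981 / 327 = 12.174
  log(eta) = -2.04 + 12.174 = 10.134

10.134


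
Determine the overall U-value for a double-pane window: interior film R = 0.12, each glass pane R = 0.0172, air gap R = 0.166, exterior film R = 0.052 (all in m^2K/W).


Total thermal resistance (series):
  R_total = R_in + R_glass + R_air + R_glass + R_out
  R_total = 0.12 + 0.0172 + 0.166 + 0.0172 + 0.052 = 0.3724 m^2K/W
U-value = 1 / R_total = 1 / 0.3724 = 2.685 W/m^2K

2.685 W/m^2K


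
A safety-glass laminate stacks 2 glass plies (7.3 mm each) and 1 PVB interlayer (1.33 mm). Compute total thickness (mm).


Total thickness = glass contribution + PVB contribution
  Glass: 2 * 7.3 = 14.6 mm
  PVB: 1 * 1.33 = 1.33 mm
  Total = 14.6 + 1.33 = 15.93 mm

15.93 mm


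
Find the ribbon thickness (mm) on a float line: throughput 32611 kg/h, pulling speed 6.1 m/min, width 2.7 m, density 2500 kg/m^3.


Ribbon cross-section from mass balance:
  Volume rate = throughput / density = 32611 / 2500 = 13.0444 m^3/h
  thickness = volume rate / (speed * 60 * width), i.e.
  thickness = throughput / (60 * speed * width * density) * 1000
  thickness = 32611 / (60 * 6.1 * 2.7 * 2500) * 1000 = 13.2 mm

13.2 mm


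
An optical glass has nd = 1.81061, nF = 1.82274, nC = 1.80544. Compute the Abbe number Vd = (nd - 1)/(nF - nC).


Abbe number formula: Vd = (nd - 1) / (nF - nC)
  nd - 1 = 1.81061 - 1 = 0.81061
  nF - nC = 1.82274 - 1.80544 = 0.0173
  Vd = 0.81061 / 0.0173 = 46.86

46.86


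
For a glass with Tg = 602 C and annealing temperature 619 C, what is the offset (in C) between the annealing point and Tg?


Offset = T_anneal - Tg:
  offset = 619 - 602 = 17 C

17 C


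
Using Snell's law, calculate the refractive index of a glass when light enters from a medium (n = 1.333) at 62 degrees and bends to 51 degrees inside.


Apply Snell's law: n1 * sin(theta1) = n2 * sin(theta2)
  n2 = n1 * sin(theta1) / sin(theta2)
  sin(62) = 0.882948
  sin(51) = 0.777146
  n2 = 1.333 * 0.882948 / 0.777146 = 1.5145

1.5145


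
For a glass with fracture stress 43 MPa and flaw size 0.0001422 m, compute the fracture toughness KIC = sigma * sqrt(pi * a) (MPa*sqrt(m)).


Fracture toughness: KIC = sigma * sqrt(pi * a)
  pi * a = pi * 0.0001422 = 0.000446734
  sqrt(pi * a) = 0.021136
  KIC = 43 * 0.021136 = 0.909 MPa*sqrt(m)

0.909 MPa*sqrt(m)


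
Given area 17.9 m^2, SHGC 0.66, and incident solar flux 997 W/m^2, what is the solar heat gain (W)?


Solar heat gain: Q = Area * SHGC * Irradiance
  Q = 17.9 * 0.66 * 997 = 11778.6 W

11778.6 W


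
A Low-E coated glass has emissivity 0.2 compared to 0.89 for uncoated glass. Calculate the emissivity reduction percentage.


Percentage reduction = (1 - coated/uncoated) * 100
  Ratio = 0.2 / 0.89 = 0.2247
  Reduction = (1 - 0.2247) * 100 = 77.5%

77.5%


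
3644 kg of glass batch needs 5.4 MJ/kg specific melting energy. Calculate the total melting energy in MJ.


Total energy = mass * specific energy
  E = 3644 * 5.4 = 19677.6 MJ

19677.6 MJ


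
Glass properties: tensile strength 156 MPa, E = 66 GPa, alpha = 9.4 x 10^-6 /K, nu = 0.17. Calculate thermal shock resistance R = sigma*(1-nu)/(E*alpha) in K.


Thermal shock resistance: R = sigma * (1 - nu) / (E * alpha)
  Numerator = 156 * (1 - 0.17) = 129.48
  Denominator = 66 * 1000 * (9.4 x 10^-6) = 0.6204
  R = 129.48 / 0.6204 = 208.7 K

208.7 K


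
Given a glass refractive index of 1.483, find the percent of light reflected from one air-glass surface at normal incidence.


Fresnel reflectance at normal incidence:
  R = ((n - 1)/(n + 1))^2
  (n - 1)/(n + 1) = (1.483 - 1)/(1.483 + 1) = 0.194523
  R = 0.194523^2 = 0.0378392
  R(%) = 0.0378392 * 100 = 3.784%

3.784%


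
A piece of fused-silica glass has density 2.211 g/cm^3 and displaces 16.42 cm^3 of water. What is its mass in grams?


Rearrange rho = m / V:
  m = rho * V
  m = 2.211 * 16.42 = 36.305 g

36.305 g


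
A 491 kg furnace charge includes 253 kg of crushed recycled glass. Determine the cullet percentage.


Cullet ratio = (cullet mass / total batch mass) * 100
  Ratio = 253 / 491 * 100 = 51.53%

51.53%


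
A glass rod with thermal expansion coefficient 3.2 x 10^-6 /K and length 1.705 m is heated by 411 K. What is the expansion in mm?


Thermal expansion formula: dL = alpha * L0 * dT
  dL = (3.2 x 10^-6) * 1.705 * 411 = 0.00224242 m
Convert to mm: 0.00224242 * 1000 = 2.2424 mm

2.2424 mm


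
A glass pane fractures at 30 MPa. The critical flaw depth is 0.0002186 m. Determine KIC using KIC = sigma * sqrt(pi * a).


Fracture toughness: KIC = sigma * sqrt(pi * a)
  pi * a = pi * 0.0002186 = 0.000686752
  sqrt(pi * a) = 0.026206
  KIC = 30 * 0.026206 = 0.786 MPa*sqrt(m)

0.786 MPa*sqrt(m)


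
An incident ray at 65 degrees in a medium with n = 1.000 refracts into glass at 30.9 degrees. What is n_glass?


Apply Snell's law: n1 * sin(theta1) = n2 * sin(theta2)
  n2 = n1 * sin(theta1) / sin(theta2)
  sin(65) = 0.906308
  sin(30.9) = 0.513541
  n2 = 1.000 * 0.906308 / 0.513541 = 1.7648

1.7648


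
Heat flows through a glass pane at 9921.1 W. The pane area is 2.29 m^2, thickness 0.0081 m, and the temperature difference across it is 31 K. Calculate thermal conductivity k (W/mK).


Fourier's law rearranged: k = Q * t / (A * dT)
  Numerator = 9921.1 * 0.0081 = 80.36091
  Denominator = 2.29 * 31 = 70.99
  k = 80.36091 / 70.99 = 1.132 W/mK

1.132 W/mK


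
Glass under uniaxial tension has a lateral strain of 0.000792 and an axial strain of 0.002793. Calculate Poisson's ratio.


Poisson's ratio: nu = lateral strain / axial strain
  nu = 0.000792 / 0.002793 = 0.2836

0.2836


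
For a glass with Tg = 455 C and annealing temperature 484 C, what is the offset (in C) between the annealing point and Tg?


Offset = T_anneal - Tg:
  offset = 484 - 455 = 29 C

29 C


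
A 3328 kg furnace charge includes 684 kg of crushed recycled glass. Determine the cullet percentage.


Cullet ratio = (cullet mass / total batch mass) * 100
  Ratio = 684 / 3328 * 100 = 20.55%

20.55%


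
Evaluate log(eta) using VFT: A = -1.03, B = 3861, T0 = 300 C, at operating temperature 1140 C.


VFT equation: log(eta) = A + B / (T - T0)
  T - T0 = 1140 - 300 = 840
  B / (T - T0) = 3861 / 840 = 4.596
  log(eta) = -1.03 + 4.596 = 3.566

3.566


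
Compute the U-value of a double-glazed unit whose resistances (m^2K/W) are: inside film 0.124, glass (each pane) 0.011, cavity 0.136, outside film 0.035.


Total thermal resistance (series):
  R_total = R_in + R_glass + R_air + R_glass + R_out
  R_total = 0.124 + 0.011 + 0.136 + 0.011 + 0.035 = 0.317 m^2K/W
U-value = 1 / R_total = 1 / 0.317 = 3.155 W/m^2K

3.155 W/m^2K


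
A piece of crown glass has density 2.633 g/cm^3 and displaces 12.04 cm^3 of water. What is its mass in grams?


Rearrange rho = m / V:
  m = rho * V
  m = 2.633 * 12.04 = 31.701 g

31.701 g


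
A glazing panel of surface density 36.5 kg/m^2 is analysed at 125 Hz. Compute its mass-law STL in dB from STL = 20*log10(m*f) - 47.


Mass law: STL = 20 * log10(m * f) - 47
  m * f = 36.5 * 125 = 4562.5
  log10(4562.5) = 3.6592
  STL = 20 * 3.6592 - 47 = 73.184 - 47 = 26.2 dB

26.2 dB


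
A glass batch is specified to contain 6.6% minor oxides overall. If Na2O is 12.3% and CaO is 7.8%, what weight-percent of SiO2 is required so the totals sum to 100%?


Known pieces sum to 100%:
  SiO2 = 100 - (others + Na2O + CaO)
  SiO2 = 100 - (6.6 + 12.3 + 7.8) = 73.3%

73.3%


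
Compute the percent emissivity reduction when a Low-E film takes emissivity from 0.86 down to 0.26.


Percentage reduction = (1 - coated/uncoated) * 100
  Ratio = 0.26 / 0.86 = 0.3023
  Reduction = (1 - 0.3023) * 100 = 69.8%

69.8%


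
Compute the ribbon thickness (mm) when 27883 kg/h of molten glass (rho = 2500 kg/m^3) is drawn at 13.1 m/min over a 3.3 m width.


Ribbon cross-section from mass balance:
  Volume rate = throughput / density = 27883 / 2500 = 11.1532 m^3/h
  thickness = volume rate / (speed * 60 * width), i.e.
  thickness = throughput / (60 * speed * width * density) * 1000
  thickness = 27883 / (60 * 13.1 * 3.3 * 2500) * 1000 = 4.3 mm

4.3 mm


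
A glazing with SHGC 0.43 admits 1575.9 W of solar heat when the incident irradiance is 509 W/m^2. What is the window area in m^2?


Rearrange Q = Area * SHGC * Irradiance:
  Area = Q / (SHGC * Irradiance)
  Area = 1575.9 / (0.43 * 509) = 7.2 m^2

7.2 m^2


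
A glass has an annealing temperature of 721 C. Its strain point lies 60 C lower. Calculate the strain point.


Strain point = annealing point - difference:
  T_strain = 721 - 60 = 661 C

661 C


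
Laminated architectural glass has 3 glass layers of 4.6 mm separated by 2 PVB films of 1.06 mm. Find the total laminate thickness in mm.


Total thickness = glass contribution + PVB contribution
  Glass: 3 * 4.6 = 13.8 mm
  PVB: 2 * 1.06 = 2.12 mm
  Total = 13.8 + 2.12 = 15.92 mm

15.92 mm


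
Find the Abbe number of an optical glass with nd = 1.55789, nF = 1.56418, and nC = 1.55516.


Abbe number formula: Vd = (nd - 1) / (nF - nC)
  nd - 1 = 1.55789 - 1 = 0.55789
  nF - nC = 1.56418 - 1.55516 = 0.00902
  Vd = 0.55789 / 0.00902 = 61.85

61.85


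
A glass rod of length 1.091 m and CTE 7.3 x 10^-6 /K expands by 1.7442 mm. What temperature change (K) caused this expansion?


Rearrange dL = alpha * L0 * dT for dT:
  dT = dL / (alpha * L0)
  dL (m) = 1.7442 / 1000 = 0.0017442
  dT = 0.0017442 / ((7.3 x 10^-6) * 1.091) = 219.0 K

219.0 K


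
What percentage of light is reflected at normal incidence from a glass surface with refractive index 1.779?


Fresnel reflectance at normal incidence:
  R = ((n - 1)/(n + 1))^2
  (n - 1)/(n + 1) = (1.779 - 1)/(1.779 + 1) = 0.280317
  R = 0.280317^2 = 0.0785776
  R(%) = 0.0785776 * 100 = 7.858%

7.858%


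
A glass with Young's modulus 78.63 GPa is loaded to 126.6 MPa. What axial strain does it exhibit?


Rearrange E = sigma / epsilon:
  epsilon = sigma / E
  E (MPa) = 78.63 * 1000 = 78630
  epsilon = 126.6 / 78630 = 0.00161

0.00161


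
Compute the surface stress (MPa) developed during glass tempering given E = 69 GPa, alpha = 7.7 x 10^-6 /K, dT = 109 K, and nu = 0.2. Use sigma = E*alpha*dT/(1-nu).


Tempering stress: sigma = E * alpha * dT / (1 - nu)
  E (MPa) = 69 * 1000 = 69000
  Numerator = 69000 * (7.7 x 10^-6) * 109 = 57.9117
  Denominator = 1 - 0.2 = 0.8
  sigma = 57.9117 / 0.8 = 72.4 MPa

72.4 MPa


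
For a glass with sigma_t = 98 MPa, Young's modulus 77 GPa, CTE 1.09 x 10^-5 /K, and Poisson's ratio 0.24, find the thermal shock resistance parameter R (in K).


Thermal shock resistance: R = sigma * (1 - nu) / (E * alpha)
  Numerator = 98 * (1 - 0.24) = 74.48
  Denominator = 77 * 1000 * (1.09 x 10^-5) = 0.8393
  R = 74.48 / 0.8393 = 88.7 K

88.7 K


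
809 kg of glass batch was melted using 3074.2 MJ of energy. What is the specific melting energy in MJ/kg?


Rearrange E = m * s for s:
  s = E / m
  s = 3074.2 / 809 = 3.8 MJ/kg

3.8 MJ/kg


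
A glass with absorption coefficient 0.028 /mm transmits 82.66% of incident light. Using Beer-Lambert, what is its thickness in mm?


Rearrange T = exp(-alpha * thickness):
  thickness = -ln(T) / alpha
  T = 82.66/100 = 0.8266
  ln(T) = -0.19043
  -ln(T) = 0.19043
  thickness = 0.19043 / 0.028 = 6.8 mm

6.8 mm


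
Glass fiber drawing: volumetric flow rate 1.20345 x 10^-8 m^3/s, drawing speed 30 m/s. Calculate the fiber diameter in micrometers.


Cross-sectional area from continuity:
  A = Q / v = 1.20345 x 10^-8 / 30 = 4.0115 x 10^-10 m^2
Diameter from circular cross-section:
  d = sqrt(4A / pi) * 10^6 (m -> um)
  d = sqrt(4 * 4.0115 x 10^-10 / pi) * 10^6 = 22.6 um

22.6 um


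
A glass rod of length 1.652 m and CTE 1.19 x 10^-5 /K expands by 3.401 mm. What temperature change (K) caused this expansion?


Rearrange dL = alpha * L0 * dT for dT:
  dT = dL / (alpha * L0)
  dL (m) = 3.401 / 1000 = 0.003401
  dT = 0.003401 / ((1.19 x 10^-5) * 1.652) = 173.0 K

173.0 K


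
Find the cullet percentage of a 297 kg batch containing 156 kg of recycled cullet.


Cullet ratio = (cullet mass / total batch mass) * 100
  Ratio = 156 / 297 * 100 = 52.53%

52.53%


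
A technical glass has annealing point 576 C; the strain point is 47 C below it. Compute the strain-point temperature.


Strain point = annealing point - difference:
  T_strain = 576 - 47 = 529 C

529 C


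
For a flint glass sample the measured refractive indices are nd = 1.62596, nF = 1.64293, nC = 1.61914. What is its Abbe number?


Abbe number formula: Vd = (nd - 1) / (nF - nC)
  nd - 1 = 1.62596 - 1 = 0.62596
  nF - nC = 1.64293 - 1.61914 = 0.02379
  Vd = 0.62596 / 0.02379 = 26.31

26.31


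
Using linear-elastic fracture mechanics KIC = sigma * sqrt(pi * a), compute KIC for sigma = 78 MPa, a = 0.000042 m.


Fracture toughness: KIC = sigma * sqrt(pi * a)
  pi * a = pi * 0.000042 = 0.000131947
  sqrt(pi * a) = 0.011487
  KIC = 78 * 0.011487 = 0.896 MPa*sqrt(m)

0.896 MPa*sqrt(m)


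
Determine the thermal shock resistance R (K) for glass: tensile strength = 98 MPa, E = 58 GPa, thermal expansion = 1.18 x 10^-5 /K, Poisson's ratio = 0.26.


Thermal shock resistance: R = sigma * (1 - nu) / (E * alpha)
  Numerator = 98 * (1 - 0.26) = 72.52
  Denominator = 58 * 1000 * (1.18 x 10^-5) = 0.6844
  R = 72.52 / 0.6844 = 106.0 K

106.0 K


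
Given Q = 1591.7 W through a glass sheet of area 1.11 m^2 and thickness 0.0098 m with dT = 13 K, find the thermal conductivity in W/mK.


Fourier's law rearranged: k = Q * t / (A * dT)
  Numerator = 1591.7 * 0.0098 = 15.59866
  Denominator = 1.11 * 13 = 14.43
  k = 15.59866 / 14.43 = 1.081 W/mK

1.081 W/mK


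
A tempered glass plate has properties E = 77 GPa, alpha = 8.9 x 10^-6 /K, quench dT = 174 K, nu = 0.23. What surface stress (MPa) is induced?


Tempering stress: sigma = E * alpha * dT / (1 - nu)
  E (MPa) = 77 * 1000 = 77000
  Numerator = 77000 * (8.9 x 10^-6) * 174 = 119.2422
  Denominator = 1 - 0.23 = 0.77
  sigma = 119.2422 / 0.77 = 154.9 MPa

154.9 MPa


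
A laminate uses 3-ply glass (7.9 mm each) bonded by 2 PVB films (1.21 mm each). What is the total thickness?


Total thickness = glass contribution + PVB contribution
  Glass: 3 * 7.9 = 23.7 mm
  PVB: 2 * 1.21 = 2.42 mm
  Total = 23.7 + 2.42 = 26.12 mm

26.12 mm


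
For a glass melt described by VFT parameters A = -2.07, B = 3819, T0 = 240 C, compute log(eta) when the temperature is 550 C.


VFT equation: log(eta) = A + B / (T - T0)
  T - T0 = 550 - 240 = 310
  B / (T - T0) = 3819 / 310 = 12.319
  log(eta) = -2.07 + 12.319 = 10.249

10.249


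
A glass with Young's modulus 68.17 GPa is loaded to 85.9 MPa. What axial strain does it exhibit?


Rearrange E = sigma / epsilon:
  epsilon = sigma / E
  E (MPa) = 68.17 * 1000 = 68170
  epsilon = 85.9 / 68170 = 0.00126

0.00126


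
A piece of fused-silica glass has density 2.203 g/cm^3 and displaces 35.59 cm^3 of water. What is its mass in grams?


Rearrange rho = m / V:
  m = rho * V
  m = 2.203 * 35.59 = 78.405 g

78.405 g


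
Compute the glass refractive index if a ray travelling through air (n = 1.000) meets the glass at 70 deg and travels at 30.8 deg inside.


Apply Snell's law: n1 * sin(theta1) = n2 * sin(theta2)
  n2 = n1 * sin(theta1) / sin(theta2)
  sin(70) = 0.939693
  sin(30.8) = 0.512043
  n2 = 1.000 * 0.939693 / 0.512043 = 1.8352

1.8352


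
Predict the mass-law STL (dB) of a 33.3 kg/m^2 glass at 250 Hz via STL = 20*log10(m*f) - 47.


Mass law: STL = 20 * log10(m * f) - 47
  m * f = 33.3 * 250 = 8325
  log10(8325) = 3.92038
  STL = 20 * 3.92038 - 47 = 78.4076 - 47 = 31.4 dB

31.4 dB


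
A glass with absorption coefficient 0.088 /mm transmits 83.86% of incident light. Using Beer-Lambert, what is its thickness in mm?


Rearrange T = exp(-alpha * thickness):
  thickness = -ln(T) / alpha
  T = 83.86/100 = 0.8386
  ln(T) = -0.17602
  -ln(T) = 0.17602
  thickness = 0.17602 / 0.088 = 2.0 mm

2.0 mm


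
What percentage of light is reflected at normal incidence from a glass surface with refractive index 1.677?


Fresnel reflectance at normal incidence:
  R = ((n - 1)/(n + 1))^2
  (n - 1)/(n + 1) = (1.677 - 1)/(1.677 + 1) = 0.252895
  R = 0.252895^2 = 0.0639559
  R(%) = 0.0639559 * 100 = 6.396%

6.396%


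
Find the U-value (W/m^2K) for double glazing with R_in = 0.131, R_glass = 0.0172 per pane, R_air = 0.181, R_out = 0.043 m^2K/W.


Total thermal resistance (series):
  R_total = R_in + R_glass + R_air + R_glass + R_out
  R_total = 0.131 + 0.0172 + 0.181 + 0.0172 + 0.043 = 0.3894 m^2K/W
U-value = 1 / R_total = 1 / 0.3894 = 2.568 W/m^2K

2.568 W/m^2K


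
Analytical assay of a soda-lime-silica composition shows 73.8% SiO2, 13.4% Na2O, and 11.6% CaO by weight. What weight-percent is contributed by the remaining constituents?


Sum the three major oxides:
  SiO2 + Na2O + CaO = 73.8 + 13.4 + 11.6 = 98.8%
Subtract from 100%:
  Others = 100 - 98.8 = 1.2%

1.2%


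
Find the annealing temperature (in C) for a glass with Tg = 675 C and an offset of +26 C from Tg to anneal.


The annealing temperature is Tg plus the offset:
  T_anneal = 675 + 26 = 701 C

701 C


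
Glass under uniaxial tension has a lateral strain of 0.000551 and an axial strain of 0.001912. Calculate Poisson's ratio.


Poisson's ratio: nu = lateral strain / axial strain
  nu = 0.000551 / 0.001912 = 0.2882

0.2882


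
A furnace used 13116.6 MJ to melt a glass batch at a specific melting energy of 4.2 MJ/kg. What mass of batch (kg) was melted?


Rearrange E = m * s for m:
  m = E / s
  m = 13116.6 / 4.2 = 3123.0 kg

3123.0 kg


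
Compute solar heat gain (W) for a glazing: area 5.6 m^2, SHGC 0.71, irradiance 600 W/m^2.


Solar heat gain: Q = Area * SHGC * Irradiance
  Q = 5.6 * 0.71 * 600 = 2385.6 W

2385.6 W


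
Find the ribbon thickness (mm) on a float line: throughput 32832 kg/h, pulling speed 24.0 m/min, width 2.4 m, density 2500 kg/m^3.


Ribbon cross-section from mass balance:
  Volume rate = throughput / density = 32832 / 2500 = 13.1328 m^3/h
  thickness = volume rate / (speed * 60 * width), i.e.
  thickness = throughput / (60 * speed * width * density) * 1000
  thickness = 32832 / (60 * 24.0 * 2.4 * 2500) * 1000 = 3.8 mm

3.8 mm


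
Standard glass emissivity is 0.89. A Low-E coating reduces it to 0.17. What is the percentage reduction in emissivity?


Percentage reduction = (1 - coated/uncoated) * 100
  Ratio = 0.17 / 0.89 = 0.191
  Reduction = (1 - 0.191) * 100 = 80.9%

80.9%


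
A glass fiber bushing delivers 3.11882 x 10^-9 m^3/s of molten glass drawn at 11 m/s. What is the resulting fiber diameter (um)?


Cross-sectional area from continuity:
  A = Q / v = 3.11882 x 10^-9 / 11 = 2.835291 x 10^-10 m^2
Diameter from circular cross-section:
  d = sqrt(4A / pi) * 10^6 (m -> um)
  d = sqrt(4 * 2.835291 x 10^-10 / pi) * 10^6 = 19.0 um

19.0 um


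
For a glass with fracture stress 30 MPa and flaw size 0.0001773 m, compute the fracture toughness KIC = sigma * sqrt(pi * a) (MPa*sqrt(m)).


Fracture toughness: KIC = sigma * sqrt(pi * a)
  pi * a = pi * 0.0001773 = 0.000557004
  sqrt(pi * a) = 0.023601
  KIC = 30 * 0.023601 = 0.708 MPa*sqrt(m)

0.708 MPa*sqrt(m)
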